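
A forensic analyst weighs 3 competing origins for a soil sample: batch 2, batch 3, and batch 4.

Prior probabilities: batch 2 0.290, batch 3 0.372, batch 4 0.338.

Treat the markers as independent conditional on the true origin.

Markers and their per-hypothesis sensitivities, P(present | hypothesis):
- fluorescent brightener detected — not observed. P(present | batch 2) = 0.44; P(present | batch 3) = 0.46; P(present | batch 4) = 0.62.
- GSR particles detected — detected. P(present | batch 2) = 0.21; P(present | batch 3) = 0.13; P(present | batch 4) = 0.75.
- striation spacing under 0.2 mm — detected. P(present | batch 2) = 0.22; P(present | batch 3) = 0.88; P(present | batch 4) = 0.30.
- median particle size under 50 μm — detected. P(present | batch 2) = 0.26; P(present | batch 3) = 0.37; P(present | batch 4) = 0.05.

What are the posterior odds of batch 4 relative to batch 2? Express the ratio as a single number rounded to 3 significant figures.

Unnormalized posterior weight (prior times the marker likelihoods) for each of the two hypotheses (using 1 − P(present | H) for each absent marker):
  batch 4: 0.338 × (1 − 0.62) × 0.75 × 0.30 × 0.05 = 0.0014449
  batch 2: 0.290 × (1 − 0.44) × 0.21 × 0.22 × 0.26 = 0.0019507
Odds(batch 4 : batch 2) = 0.0014449 / 0.0019507 ≈ 0.741.

0.741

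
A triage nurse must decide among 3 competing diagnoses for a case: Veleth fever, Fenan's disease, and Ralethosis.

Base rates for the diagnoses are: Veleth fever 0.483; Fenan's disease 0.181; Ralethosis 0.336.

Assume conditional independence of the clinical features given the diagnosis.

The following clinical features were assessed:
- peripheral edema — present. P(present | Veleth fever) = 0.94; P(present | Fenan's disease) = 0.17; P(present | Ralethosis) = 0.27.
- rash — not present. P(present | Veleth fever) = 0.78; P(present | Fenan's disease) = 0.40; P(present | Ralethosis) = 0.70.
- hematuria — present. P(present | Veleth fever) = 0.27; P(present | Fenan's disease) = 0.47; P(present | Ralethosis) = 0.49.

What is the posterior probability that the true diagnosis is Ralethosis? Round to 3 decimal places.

0.272

Multiply each prior by the joint likelihood of the clinical feature pattern (using 1 − P(present | H) for each absent clinical feature):
  Veleth fever: 0.483 × 0.94 × (1 − 0.78) × 0.27 = 0.026969
  Fenan's disease: 0.181 × 0.17 × (1 − 0.40) × 0.47 = 0.0086771
  Ralethosis: 0.336 × 0.27 × (1 − 0.70) × 0.49 = 0.013336
Normalizing constant Z = 0.026969 + 0.0086771 + 0.013336 = 0.048982.
P(Ralethosis | evidence) = 0.013336 / 0.048982 ≈ 0.272.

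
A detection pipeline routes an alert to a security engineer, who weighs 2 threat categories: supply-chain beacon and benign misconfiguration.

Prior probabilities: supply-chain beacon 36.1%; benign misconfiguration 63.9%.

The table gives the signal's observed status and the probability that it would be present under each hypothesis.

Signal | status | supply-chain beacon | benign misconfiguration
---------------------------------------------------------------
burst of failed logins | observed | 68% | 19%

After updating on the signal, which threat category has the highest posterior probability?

Multiply each prior by the likelihood of the signal:
  supply-chain beacon: 0.361 × 0.68 = 0.24548
  benign misconfiguration: 0.639 × 0.19 = 0.12141
Marginal likelihood of the evidence = 0.36689.
P(supply-chain beacon | evidence) ≈ 0.24548 / 0.36689 ≈ 0.669
P(benign misconfiguration | evidence) ≈ 0.12141 / 0.36689 ≈ 0.331
The largest is 0.669, so supply-chain beacon is most probable.

supply-chain beacon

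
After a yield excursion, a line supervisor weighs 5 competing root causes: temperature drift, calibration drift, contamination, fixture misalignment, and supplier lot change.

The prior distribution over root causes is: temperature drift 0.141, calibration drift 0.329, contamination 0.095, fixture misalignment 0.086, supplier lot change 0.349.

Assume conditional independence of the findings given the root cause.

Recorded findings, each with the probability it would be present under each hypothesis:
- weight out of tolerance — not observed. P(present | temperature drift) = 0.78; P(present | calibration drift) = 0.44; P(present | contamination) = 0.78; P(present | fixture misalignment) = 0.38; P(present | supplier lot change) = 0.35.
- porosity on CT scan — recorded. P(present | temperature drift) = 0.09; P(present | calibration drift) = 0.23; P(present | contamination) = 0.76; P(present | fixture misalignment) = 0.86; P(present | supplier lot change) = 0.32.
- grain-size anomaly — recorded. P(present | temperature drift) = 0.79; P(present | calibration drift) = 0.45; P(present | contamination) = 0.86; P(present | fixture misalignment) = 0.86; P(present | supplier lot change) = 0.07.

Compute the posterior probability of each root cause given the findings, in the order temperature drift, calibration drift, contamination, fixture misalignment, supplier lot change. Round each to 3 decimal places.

0.028, 0.240, 0.172, 0.496, 0.064

For each hypothesis, the unnormalized posterior weight is prior × product of the finding likelihoods (using 1 − P(present | H) for each absent finding):
  temperature drift: 0.141 × (1 − 0.78) × 0.09 × 0.79 = 0.0022055
  calibration drift: 0.329 × (1 − 0.44) × 0.23 × 0.45 = 0.019069
  contamination: 0.095 × (1 − 0.78) × 0.76 × 0.86 = 0.01366
  fixture misalignment: 0.086 × (1 − 0.38) × 0.86 × 0.86 = 0.039435
  supplier lot change: 0.349 × (1 − 0.35) × 0.32 × 0.07 = 0.0050814
Marginal likelihood of the evidence = 0.079452.
P(temperature drift | evidence) = 0.0022055 / 0.079452 ≈ 0.028
P(calibration drift | evidence) = 0.019069 / 0.079452 ≈ 0.240
P(contamination | evidence) = 0.01366 / 0.079452 ≈ 0.172
P(fixture misalignment | evidence) = 0.039435 / 0.079452 ≈ 0.496
P(supplier lot change | evidence) = 0.0050814 / 0.079452 ≈ 0.064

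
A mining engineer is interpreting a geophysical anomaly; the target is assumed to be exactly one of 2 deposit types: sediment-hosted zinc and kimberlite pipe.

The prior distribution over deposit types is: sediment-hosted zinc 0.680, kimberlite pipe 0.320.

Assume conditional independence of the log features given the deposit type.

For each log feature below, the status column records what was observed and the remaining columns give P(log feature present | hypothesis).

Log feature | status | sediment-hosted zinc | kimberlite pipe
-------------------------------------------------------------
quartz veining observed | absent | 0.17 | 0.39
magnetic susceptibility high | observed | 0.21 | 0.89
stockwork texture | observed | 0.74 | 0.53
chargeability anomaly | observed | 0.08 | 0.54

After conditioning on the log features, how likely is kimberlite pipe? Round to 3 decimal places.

By Bayes' rule with conditional independence, the unnormalized weight for each hypothesis is prior × ∏ likelihoods (using 1 − P(present | H) for each absent log feature):
  sediment-hosted zinc: 0.680 × (1 − 0.17) × 0.21 × 0.74 × 0.08 = 0.0070166
  kimberlite pipe: 0.320 × (1 − 0.39) × 0.89 × 0.53 × 0.54 = 0.049721
Marginal likelihood of the evidence = 0.056738.
P(kimberlite pipe | evidence) = 0.049721 / 0.056738 ≈ 0.876.

0.876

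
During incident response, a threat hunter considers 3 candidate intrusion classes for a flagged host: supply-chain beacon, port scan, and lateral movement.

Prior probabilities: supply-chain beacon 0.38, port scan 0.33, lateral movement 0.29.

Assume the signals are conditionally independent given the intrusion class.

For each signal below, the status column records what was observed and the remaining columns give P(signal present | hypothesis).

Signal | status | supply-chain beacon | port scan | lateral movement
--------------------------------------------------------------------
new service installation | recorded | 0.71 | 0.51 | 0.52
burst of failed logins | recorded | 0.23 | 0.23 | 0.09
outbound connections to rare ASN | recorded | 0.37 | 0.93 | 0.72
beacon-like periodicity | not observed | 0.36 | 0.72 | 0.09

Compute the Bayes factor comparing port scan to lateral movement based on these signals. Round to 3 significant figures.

Take the product of per-signal likelihoods under each hypothesis (using 1 − P(present | H) for each absent signal), then divide.
  port scan: 0.51 × 0.23 × 0.93 × (1 − 0.72) = 0.030545
  lateral movement: 0.52 × 0.09 × 0.72 × (1 − 0.09) = 0.030663
Bayes factor = 0.030545 / 0.030663 ≈ 0.996

0.996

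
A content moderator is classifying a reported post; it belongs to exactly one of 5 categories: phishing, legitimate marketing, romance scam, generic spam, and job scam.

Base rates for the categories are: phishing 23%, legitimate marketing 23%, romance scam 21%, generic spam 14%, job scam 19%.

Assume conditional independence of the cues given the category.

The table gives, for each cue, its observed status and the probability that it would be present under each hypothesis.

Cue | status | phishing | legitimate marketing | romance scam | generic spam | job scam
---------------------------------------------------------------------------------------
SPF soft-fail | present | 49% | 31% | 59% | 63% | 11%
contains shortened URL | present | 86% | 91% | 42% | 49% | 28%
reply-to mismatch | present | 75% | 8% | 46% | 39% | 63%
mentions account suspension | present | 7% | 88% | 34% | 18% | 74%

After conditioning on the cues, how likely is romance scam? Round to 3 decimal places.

By Bayes' rule with conditional independence, the unnormalized weight for each hypothesis is prior × ∏ likelihoods:
  phishing: 0.23 × 0.49 × 0.86 × 0.75 × 0.07 = 0.0050884
  legitimate marketing: 0.23 × 0.31 × 0.91 × 0.08 × 0.88 = 0.0045678
  romance scam: 0.21 × 0.59 × 0.42 × 0.46 × 0.34 = 0.0081387
  generic spam: 0.14 × 0.63 × 0.49 × 0.39 × 0.18 = 0.0030339
  job scam: 0.19 × 0.11 × 0.28 × 0.63 × 0.74 = 0.0027282
Marginal likelihood of the evidence = 0.023557.
P(romance scam | evidence) = 0.0081387 / 0.023557 ≈ 0.345.

0.345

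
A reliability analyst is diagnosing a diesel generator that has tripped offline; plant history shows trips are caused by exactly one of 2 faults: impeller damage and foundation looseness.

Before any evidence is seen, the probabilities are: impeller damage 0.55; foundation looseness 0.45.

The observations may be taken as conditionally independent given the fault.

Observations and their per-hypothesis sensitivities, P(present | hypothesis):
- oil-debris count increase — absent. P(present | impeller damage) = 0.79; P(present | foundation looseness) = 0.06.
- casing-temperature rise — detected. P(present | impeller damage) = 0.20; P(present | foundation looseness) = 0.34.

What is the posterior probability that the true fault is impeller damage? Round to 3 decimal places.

For each hypothesis, the unnormalized posterior weight is prior × product of the observation likelihoods (using 1 − P(present | H) for each absent observation):
  impeller damage: 0.55 × (1 − 0.79) × 0.20 = 0.0231
  foundation looseness: 0.45 × (1 − 0.06) × 0.34 = 0.14382
Marginal likelihood of the evidence = 0.16692.
P(impeller damage | evidence) = 0.0231 / 0.16692 ≈ 0.138.

0.138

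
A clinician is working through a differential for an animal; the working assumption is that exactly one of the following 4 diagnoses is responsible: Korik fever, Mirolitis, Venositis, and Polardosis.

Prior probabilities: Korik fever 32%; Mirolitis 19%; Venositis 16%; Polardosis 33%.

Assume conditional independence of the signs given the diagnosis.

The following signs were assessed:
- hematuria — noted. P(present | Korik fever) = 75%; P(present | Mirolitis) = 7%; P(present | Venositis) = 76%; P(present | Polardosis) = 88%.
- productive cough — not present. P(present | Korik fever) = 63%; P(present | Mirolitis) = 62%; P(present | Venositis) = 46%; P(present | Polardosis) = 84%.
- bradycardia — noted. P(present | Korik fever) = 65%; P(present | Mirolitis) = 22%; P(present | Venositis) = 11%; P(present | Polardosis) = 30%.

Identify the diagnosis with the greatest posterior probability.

Multiply each prior by the joint likelihood of the sign pattern (using 1 − P(present | H) for each absent sign):
  Korik fever: 0.32 × 0.75 × (1 − 0.63) × 0.65 = 0.05772
  Mirolitis: 0.19 × 0.07 × (1 − 0.62) × 0.22 = 0.0011119
  Venositis: 0.16 × 0.76 × (1 − 0.46) × 0.11 = 0.007223
  Polardosis: 0.33 × 0.88 × (1 − 0.84) × 0.30 = 0.013939
The unnormalized weights sum to 0.079994.
P(Korik fever | evidence) ≈ 0.05772 / 0.079994 ≈ 0.722
P(Mirolitis | evidence) ≈ 0.0011119 / 0.079994 ≈ 0.014
P(Venositis | evidence) ≈ 0.007223 / 0.079994 ≈ 0.090
P(Polardosis | evidence) ≈ 0.013939 / 0.079994 ≈ 0.174
The largest is 0.722, so Korik fever is most probable.

Korik fever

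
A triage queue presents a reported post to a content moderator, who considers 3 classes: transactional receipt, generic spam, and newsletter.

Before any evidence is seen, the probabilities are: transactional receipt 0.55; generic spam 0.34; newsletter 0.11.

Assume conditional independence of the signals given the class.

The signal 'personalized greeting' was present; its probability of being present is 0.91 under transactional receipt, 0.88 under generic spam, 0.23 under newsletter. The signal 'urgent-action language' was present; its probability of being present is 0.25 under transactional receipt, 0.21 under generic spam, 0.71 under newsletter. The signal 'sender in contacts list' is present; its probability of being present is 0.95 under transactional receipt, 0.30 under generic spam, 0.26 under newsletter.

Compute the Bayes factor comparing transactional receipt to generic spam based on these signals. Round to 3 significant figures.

3.90

Take the product of per-signal likelihoods under each hypothesis, then divide.
  transactional receipt: 0.91 × 0.25 × 0.95 = 0.21612
  generic spam: 0.88 × 0.21 × 0.30 = 0.05544
Bayes factor = 0.21612 / 0.05544 ≈ 3.90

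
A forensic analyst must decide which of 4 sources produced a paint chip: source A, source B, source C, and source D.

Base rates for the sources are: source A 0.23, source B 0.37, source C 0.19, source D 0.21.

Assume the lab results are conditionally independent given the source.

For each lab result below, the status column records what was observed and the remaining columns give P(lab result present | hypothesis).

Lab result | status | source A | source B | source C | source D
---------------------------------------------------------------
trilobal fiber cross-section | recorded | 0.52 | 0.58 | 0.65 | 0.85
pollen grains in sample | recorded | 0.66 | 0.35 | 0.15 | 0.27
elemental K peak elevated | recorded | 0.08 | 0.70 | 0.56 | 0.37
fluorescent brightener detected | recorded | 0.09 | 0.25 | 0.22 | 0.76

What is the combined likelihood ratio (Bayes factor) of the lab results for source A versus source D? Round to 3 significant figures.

Take the product of per-lab result likelihoods under each hypothesis, then divide.
  source A: 0.52 × 0.66 × 0.08 × 0.09 = 0.002471
  source D: 0.85 × 0.27 × 0.37 × 0.76 = 0.064535
Bayes factor = 0.002471 / 0.064535 ≈ 0.0383

0.0383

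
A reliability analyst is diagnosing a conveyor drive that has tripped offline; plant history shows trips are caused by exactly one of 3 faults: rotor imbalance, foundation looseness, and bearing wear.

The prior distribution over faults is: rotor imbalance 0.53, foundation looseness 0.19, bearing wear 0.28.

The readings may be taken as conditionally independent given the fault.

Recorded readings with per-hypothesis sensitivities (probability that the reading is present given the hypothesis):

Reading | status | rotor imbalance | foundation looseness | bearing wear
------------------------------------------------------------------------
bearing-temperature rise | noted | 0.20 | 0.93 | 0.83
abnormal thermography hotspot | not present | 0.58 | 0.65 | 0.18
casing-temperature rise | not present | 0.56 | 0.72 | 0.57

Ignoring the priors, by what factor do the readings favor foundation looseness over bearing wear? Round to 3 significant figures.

0.311

Take the product of per-reading likelihoods under each hypothesis (using 1 − P(present | H) for each absent reading), then divide.
  foundation looseness: 0.93 × (1 − 0.65) × (1 − 0.72) = 0.09114
  bearing wear: 0.83 × (1 − 0.18) × (1 − 0.57) = 0.29266
Bayes factor = 0.09114 / 0.29266 ≈ 0.311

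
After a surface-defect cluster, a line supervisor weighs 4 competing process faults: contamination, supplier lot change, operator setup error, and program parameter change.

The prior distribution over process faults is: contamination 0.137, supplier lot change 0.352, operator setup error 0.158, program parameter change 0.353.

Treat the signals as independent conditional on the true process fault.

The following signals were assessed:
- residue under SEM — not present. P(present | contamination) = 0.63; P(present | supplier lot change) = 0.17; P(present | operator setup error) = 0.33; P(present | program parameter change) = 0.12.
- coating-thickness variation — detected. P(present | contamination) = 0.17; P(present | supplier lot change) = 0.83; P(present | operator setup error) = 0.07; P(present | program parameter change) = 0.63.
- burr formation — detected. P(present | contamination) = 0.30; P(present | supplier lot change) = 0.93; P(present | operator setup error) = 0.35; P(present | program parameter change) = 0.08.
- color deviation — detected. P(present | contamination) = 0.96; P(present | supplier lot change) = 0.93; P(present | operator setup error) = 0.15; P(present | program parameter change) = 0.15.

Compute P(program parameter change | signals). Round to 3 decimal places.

0.011

For each hypothesis, the unnormalized posterior weight is prior × product of the signal likelihoods (using 1 − P(present | H) for each absent signal):
  contamination: 0.137 × (1 − 0.63) × 0.17 × 0.30 × 0.96 = 0.0024818
  supplier lot change: 0.352 × (1 − 0.17) × 0.83 × 0.93 × 0.93 = 0.20973
  operator setup error: 0.158 × (1 − 0.33) × 0.07 × 0.35 × 0.15 = 0.00038904
  program parameter change: 0.353 × (1 − 0.12) × 0.63 × 0.08 × 0.15 = 0.0023484
Marginal likelihood of the evidence = 0.21495.
P(program parameter change | evidence) = 0.0023484 / 0.21495 ≈ 0.011.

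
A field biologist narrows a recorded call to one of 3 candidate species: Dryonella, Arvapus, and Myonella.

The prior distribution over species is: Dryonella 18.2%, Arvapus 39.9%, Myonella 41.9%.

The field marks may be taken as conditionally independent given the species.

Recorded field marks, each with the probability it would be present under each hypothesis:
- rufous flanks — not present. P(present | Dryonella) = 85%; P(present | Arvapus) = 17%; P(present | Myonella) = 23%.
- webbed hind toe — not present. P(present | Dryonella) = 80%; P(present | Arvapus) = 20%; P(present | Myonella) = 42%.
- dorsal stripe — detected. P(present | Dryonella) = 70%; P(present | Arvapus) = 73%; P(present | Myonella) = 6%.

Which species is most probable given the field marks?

Arvapus

For each hypothesis, the unnormalized posterior weight is prior × product of the field mark likelihoods (using 1 − P(present | H) for each absent field mark):
  Dryonella: 0.182 × (1 − 0.85) × (1 − 0.80) × 0.70 = 0.003822
  Arvapus: 0.399 × (1 − 0.17) × (1 − 0.20) × 0.73 = 0.1934
  Myonella: 0.419 × (1 − 0.23) × (1 − 0.42) × 0.06 = 0.011228
Normalizing constant Z = 0.003822 + 0.1934 + 0.011228 = 0.20845.
P(Dryonella | evidence) ≈ 0.003822 / 0.20845 ≈ 0.018
P(Arvapus | evidence) ≈ 0.1934 / 0.20845 ≈ 0.928
P(Myonella | evidence) ≈ 0.011228 / 0.20845 ≈ 0.054
The largest is 0.928, so Arvapus is most probable.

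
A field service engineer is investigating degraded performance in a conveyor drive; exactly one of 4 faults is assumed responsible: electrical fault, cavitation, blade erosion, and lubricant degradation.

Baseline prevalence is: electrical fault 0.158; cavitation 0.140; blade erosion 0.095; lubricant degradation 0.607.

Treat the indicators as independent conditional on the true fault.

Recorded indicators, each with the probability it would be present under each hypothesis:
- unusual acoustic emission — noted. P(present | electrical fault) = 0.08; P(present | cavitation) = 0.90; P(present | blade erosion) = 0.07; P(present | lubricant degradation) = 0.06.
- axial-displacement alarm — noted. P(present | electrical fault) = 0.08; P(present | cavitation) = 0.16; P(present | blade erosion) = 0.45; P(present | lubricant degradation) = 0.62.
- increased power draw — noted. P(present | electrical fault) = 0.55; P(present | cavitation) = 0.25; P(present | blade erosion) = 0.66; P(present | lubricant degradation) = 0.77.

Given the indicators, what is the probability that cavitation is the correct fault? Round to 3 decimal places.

By Bayes' rule with conditional independence, the unnormalized weight for each hypothesis is prior × ∏ likelihoods:
  electrical fault: 0.158 × 0.08 × 0.08 × 0.55 = 0.00055616
  cavitation: 0.140 × 0.90 × 0.16 × 0.25 = 0.00504
  blade erosion: 0.095 × 0.07 × 0.45 × 0.66 = 0.0019751
  lubricant degradation: 0.607 × 0.06 × 0.62 × 0.77 = 0.017387
The unnormalized weights sum to 0.024958.
P(cavitation | evidence) = 0.00504 / 0.024958 ≈ 0.202.

0.202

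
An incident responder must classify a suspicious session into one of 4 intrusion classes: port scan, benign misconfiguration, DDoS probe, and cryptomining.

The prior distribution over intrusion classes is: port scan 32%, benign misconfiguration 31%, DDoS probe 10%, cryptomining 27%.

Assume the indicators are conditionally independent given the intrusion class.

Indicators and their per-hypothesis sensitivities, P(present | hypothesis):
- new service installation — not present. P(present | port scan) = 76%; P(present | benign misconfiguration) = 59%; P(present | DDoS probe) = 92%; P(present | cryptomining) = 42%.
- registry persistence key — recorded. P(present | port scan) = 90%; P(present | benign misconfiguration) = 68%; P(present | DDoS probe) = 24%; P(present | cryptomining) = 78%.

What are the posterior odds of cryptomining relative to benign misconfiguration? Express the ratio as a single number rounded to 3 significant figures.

Unnormalized posterior weight (prior times the indicator likelihoods) for each of the two hypotheses (using 1 − P(present | H) for each absent indicator):
  cryptomining: 0.27 × (1 − 0.42) × 0.78 = 0.12215
  benign misconfiguration: 0.31 × (1 − 0.59) × 0.68 = 0.086428
Posterior odds = 0.12215 / 0.086428 ≈ 1.41.

1.41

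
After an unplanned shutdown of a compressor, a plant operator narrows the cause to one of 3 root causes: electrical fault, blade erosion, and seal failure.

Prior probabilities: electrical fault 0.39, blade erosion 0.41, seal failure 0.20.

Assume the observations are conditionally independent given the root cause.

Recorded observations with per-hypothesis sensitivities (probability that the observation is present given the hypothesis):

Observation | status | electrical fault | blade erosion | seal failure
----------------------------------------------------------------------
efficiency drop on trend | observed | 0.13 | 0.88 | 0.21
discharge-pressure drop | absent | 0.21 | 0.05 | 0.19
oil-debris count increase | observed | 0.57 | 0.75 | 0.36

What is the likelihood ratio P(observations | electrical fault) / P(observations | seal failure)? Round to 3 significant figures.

The Bayes factor is the ratio of the joint likelihoods of the evidence pattern under the two hypotheses (using 1 − P(present | H) for each absent observation).
  electrical fault: 0.13 × (1 − 0.21) × 0.57 = 0.058539
  seal failure: 0.21 × (1 − 0.19) × 0.36 = 0.061236
Bayes factor = 0.058539 / 0.061236 ≈ 0.956

0.956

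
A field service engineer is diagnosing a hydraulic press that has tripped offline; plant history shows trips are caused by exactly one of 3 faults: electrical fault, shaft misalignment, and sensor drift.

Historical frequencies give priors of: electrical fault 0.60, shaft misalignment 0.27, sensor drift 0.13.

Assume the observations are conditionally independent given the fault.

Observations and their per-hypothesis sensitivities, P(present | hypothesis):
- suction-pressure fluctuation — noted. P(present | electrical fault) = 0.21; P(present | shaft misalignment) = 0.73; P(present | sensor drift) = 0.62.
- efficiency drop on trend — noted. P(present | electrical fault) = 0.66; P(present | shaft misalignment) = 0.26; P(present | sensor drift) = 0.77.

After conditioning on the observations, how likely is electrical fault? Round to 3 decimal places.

Multiply each prior by the joint likelihood of the evidence pattern:
  electrical fault: 0.60 × 0.21 × 0.66 = 0.08316
  shaft misalignment: 0.27 × 0.73 × 0.26 = 0.051246
  sensor drift: 0.13 × 0.62 × 0.77 = 0.062062
The unnormalized weights sum to 0.19647.
P(electrical fault | evidence) = 0.08316 / 0.19647 ≈ 0.423.

0.423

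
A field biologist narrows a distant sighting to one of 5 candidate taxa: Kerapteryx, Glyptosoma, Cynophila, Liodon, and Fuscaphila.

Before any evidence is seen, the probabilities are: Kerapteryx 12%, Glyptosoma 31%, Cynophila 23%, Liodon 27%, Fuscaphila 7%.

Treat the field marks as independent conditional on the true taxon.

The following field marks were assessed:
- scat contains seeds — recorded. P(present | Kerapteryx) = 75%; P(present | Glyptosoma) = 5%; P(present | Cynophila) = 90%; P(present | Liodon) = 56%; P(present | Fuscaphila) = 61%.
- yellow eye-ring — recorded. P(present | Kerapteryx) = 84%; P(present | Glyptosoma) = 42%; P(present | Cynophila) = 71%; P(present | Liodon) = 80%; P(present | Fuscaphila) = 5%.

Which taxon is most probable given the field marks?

Cynophila

By Bayes' rule with conditional independence, the unnormalized weight for each hypothesis is prior × ∏ likelihoods:
  Kerapteryx: 0.12 × 0.75 × 0.84 = 0.0756
  Glyptosoma: 0.31 × 0.05 × 0.42 = 0.00651
  Cynophila: 0.23 × 0.90 × 0.71 = 0.14697
  Liodon: 0.27 × 0.56 × 0.80 = 0.12096
  Fuscaphila: 0.07 × 0.61 × 0.05 = 0.002135
Marginal likelihood of the evidence = 0.35218.
P(Kerapteryx | evidence) ≈ 0.0756 / 0.35218 ≈ 0.215
P(Glyptosoma | evidence) ≈ 0.00651 / 0.35218 ≈ 0.018
P(Cynophila | evidence) ≈ 0.14697 / 0.35218 ≈ 0.417
P(Liodon | evidence) ≈ 0.12096 / 0.35218 ≈ 0.343
P(Fuscaphila | evidence) ≈ 0.002135 / 0.35218 ≈ 0.006
The largest is 0.417, so Cynophila is most probable.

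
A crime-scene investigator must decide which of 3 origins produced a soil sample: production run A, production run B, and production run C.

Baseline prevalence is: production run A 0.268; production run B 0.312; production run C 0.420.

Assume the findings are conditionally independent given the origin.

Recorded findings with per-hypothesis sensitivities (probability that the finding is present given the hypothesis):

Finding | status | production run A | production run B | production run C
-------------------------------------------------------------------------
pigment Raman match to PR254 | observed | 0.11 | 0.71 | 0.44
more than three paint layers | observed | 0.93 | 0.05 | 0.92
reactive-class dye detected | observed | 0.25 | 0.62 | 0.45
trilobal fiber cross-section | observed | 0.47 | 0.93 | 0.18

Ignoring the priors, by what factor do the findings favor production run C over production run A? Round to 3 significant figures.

Take the product of per-finding likelihoods under each hypothesis, then divide.
  production run C: 0.44 × 0.92 × 0.45 × 0.18 = 0.032789
  production run A: 0.11 × 0.93 × 0.25 × 0.47 = 0.01202
Bayes factor = 0.032789 / 0.01202 ≈ 2.73

2.73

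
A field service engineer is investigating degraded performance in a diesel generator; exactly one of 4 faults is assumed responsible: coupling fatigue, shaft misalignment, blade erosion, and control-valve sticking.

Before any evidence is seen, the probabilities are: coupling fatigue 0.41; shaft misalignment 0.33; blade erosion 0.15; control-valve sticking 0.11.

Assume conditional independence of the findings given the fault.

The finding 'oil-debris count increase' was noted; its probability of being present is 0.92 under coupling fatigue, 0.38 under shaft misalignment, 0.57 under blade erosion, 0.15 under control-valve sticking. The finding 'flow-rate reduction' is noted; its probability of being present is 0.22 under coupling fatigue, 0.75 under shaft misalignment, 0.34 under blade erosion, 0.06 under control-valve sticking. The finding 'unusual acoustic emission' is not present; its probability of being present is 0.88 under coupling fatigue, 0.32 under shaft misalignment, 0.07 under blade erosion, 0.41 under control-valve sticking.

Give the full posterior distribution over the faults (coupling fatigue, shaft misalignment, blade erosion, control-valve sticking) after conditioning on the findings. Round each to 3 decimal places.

Multiply each prior by the joint likelihood of the evidence pattern (using 1 − P(present | H) for each absent finding):
  coupling fatigue: 0.41 × 0.92 × 0.22 × (1 − 0.88) = 0.0099581
  shaft misalignment: 0.33 × 0.38 × 0.75 × (1 − 0.32) = 0.063954
  blade erosion: 0.15 × 0.57 × 0.34 × (1 − 0.07) = 0.027035
  control-valve sticking: 0.11 × 0.15 × 0.06 × (1 − 0.41) = 0.0005841
Marginal likelihood of the evidence = 0.10153.
P(coupling fatigue | evidence) = 0.0099581 / 0.10153 ≈ 0.098
P(shaft misalignment | evidence) = 0.063954 / 0.10153 ≈ 0.630
P(blade erosion | evidence) = 0.027035 / 0.10153 ≈ 0.266
P(control-valve sticking | evidence) = 0.0005841 / 0.10153 ≈ 0.006

0.098, 0.630, 0.266, 0.006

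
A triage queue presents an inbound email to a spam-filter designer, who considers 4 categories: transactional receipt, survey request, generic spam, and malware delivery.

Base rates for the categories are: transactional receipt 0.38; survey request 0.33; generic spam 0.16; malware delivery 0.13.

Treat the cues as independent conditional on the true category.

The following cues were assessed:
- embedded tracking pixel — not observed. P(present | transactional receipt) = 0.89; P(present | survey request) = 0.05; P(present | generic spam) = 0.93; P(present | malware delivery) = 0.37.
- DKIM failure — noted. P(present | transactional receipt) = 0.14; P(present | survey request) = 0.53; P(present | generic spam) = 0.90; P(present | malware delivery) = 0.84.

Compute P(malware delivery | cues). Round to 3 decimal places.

By Bayes' rule with conditional independence, the unnormalized weight for each hypothesis is prior × ∏ likelihoods (using 1 − P(present | H) for each absent cue):
  transactional receipt: 0.38 × (1 − 0.89) × 0.14 = 0.005852
  survey request: 0.33 × (1 − 0.05) × 0.53 = 0.16615
  generic spam: 0.16 × (1 − 0.93) × 0.90 = 0.01008
  malware delivery: 0.13 × (1 − 0.37) × 0.84 = 0.068796
Marginal likelihood of the evidence = 0.25088.
P(malware delivery | evidence) = 0.068796 / 0.25088 ≈ 0.274.

0.274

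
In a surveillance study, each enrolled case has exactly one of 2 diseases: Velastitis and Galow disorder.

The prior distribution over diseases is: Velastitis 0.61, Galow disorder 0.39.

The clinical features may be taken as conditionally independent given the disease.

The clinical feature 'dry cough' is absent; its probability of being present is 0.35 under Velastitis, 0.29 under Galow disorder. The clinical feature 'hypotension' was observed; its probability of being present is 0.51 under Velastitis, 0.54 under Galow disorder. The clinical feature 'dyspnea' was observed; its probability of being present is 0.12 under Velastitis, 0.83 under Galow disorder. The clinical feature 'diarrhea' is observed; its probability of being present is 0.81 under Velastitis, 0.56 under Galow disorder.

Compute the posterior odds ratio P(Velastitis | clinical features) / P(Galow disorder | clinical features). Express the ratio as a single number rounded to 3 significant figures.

The normalizing constant cancels in an odds ratio, so compute prior × likelihood for the two hypotheses only (using 1 − P(present | H) for each absent clinical feature):
  Velastitis: 0.61 × (1 − 0.35) × 0.51 × 0.12 × 0.81 = 0.019655
  Galow disorder: 0.39 × (1 − 0.29) × 0.54 × 0.83 × 0.56 = 0.0695
Odds(Velastitis : Galow disorder) = 0.019655 / 0.0695 ≈ 0.283.

0.283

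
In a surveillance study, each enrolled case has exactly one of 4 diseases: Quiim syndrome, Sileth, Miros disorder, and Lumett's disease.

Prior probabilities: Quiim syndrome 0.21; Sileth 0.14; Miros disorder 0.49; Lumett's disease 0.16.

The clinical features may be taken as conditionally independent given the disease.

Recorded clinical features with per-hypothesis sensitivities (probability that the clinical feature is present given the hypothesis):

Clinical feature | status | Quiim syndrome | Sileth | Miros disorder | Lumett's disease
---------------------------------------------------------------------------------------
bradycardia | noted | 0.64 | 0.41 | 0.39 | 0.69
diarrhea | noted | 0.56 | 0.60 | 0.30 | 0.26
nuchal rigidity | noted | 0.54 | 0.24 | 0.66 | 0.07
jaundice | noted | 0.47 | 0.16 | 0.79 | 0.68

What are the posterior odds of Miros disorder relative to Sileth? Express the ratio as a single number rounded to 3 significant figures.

22.6

Unnormalized posterior weight (prior times the clinical feature likelihoods) for each of the two hypotheses:
  Miros disorder: 0.49 × 0.39 × 0.30 × 0.66 × 0.79 = 0.029892
  Sileth: 0.14 × 0.41 × 0.60 × 0.24 × 0.16 = 0.0013225
Posterior odds = 0.029892 / 0.0013225 ≈ 22.6.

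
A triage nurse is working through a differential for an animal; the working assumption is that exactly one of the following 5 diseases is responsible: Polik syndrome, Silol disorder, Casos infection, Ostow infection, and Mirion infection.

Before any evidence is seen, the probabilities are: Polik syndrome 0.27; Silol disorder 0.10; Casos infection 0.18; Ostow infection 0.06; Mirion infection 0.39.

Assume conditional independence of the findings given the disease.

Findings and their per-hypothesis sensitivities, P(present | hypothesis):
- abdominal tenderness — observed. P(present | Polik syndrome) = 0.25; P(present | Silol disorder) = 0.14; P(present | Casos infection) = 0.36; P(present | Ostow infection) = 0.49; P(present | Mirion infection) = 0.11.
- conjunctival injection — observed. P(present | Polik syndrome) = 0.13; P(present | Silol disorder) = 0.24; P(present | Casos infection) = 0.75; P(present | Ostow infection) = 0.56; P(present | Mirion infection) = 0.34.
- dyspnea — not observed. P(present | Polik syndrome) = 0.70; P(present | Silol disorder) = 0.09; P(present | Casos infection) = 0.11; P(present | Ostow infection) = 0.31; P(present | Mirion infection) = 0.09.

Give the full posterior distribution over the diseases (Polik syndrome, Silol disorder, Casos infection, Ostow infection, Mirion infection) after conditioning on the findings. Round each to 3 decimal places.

0.036, 0.042, 0.588, 0.154, 0.180

Multiply each prior by the joint likelihood of the evidence pattern (using 1 − P(present | H) for each absent finding):
  Polik syndrome: 0.27 × 0.25 × 0.13 × (1 − 0.70) = 0.0026325
  Silol disorder: 0.10 × 0.14 × 0.24 × (1 − 0.09) = 0.0030576
  Casos infection: 0.18 × 0.36 × 0.75 × (1 − 0.11) = 0.043254
  Ostow infection: 0.06 × 0.49 × 0.56 × (1 − 0.31) = 0.01136
  Mirion infection: 0.39 × 0.11 × 0.34 × (1 − 0.09) = 0.013273
The unnormalized weights sum to 0.073578.
P(Polik syndrome | evidence) = 0.0026325 / 0.073578 ≈ 0.036
P(Silol disorder | evidence) = 0.0030576 / 0.073578 ≈ 0.042
P(Casos infection | evidence) = 0.043254 / 0.073578 ≈ 0.588
P(Ostow infection | evidence) = 0.01136 / 0.073578 ≈ 0.154
P(Mirion infection | evidence) = 0.013273 / 0.073578 ≈ 0.180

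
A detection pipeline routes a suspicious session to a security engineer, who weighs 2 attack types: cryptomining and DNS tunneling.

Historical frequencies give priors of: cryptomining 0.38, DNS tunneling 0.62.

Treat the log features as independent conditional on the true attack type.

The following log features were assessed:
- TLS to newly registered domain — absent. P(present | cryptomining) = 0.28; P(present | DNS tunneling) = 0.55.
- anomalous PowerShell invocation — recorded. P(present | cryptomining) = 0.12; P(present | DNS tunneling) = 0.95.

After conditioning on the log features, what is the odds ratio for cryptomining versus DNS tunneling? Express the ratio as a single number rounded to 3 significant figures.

0.124

Posterior odds equal prior odds times the likelihood ratio; only the two competing hypotheses matter (using 1 − P(present | H) for each absent log feature).
  cryptomining: 0.38 × (1 − 0.28) × 0.12 = 0.032832
  DNS tunneling: 0.62 × (1 − 0.55) × 0.95 = 0.26505
Odds(cryptomining : DNS tunneling) = 0.032832 / 0.26505 ≈ 0.124.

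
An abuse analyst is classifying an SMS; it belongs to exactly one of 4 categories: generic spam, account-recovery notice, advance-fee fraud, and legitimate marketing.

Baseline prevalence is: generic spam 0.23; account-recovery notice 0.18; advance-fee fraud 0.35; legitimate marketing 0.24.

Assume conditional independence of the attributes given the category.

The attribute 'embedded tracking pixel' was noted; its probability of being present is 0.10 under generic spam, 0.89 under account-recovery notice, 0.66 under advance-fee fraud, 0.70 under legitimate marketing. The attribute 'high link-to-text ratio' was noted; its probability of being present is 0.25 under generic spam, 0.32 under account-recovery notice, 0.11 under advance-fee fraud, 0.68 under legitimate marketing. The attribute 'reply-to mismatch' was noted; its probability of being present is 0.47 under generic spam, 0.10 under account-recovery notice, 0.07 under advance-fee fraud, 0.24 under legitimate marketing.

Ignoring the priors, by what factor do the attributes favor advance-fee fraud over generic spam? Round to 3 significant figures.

Take the product of per-attribute likelihoods under each hypothesis, then divide.
  advance-fee fraud: 0.66 × 0.11 × 0.07 = 0.005082
  generic spam: 0.10 × 0.25 × 0.47 = 0.01175
Bayes factor = 0.005082 / 0.01175 ≈ 0.433

0.433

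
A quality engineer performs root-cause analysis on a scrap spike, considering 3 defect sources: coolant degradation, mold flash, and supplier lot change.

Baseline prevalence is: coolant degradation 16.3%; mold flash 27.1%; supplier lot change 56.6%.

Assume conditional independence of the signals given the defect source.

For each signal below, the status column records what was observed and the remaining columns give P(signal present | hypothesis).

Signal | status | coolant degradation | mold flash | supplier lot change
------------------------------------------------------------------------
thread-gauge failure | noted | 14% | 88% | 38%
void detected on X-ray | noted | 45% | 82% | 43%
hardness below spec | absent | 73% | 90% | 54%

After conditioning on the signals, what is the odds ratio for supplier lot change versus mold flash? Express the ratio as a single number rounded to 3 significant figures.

Unnormalized posterior weight (prior times the signal likelihoods) for each of the two hypotheses (using 1 − P(present | H) for each absent signal):
  supplier lot change: 0.566 × 0.38 × 0.43 × (1 − 0.54) = 0.042543
  mold flash: 0.271 × 0.88 × 0.82 × (1 − 0.90) = 0.019555
Posterior odds = 0.042543 / 0.019555 ≈ 2.18.

2.18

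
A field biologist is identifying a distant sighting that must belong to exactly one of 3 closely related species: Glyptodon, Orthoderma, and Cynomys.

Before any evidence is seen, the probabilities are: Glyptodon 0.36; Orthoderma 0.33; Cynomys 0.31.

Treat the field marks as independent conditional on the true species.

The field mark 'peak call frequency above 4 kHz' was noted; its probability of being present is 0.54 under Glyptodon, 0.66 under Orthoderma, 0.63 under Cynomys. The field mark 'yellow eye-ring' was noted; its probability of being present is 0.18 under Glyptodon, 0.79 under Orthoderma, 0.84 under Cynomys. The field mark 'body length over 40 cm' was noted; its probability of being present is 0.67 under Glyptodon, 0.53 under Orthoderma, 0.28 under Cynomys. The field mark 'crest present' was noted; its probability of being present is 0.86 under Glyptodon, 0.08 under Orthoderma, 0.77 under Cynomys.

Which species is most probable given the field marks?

By Bayes' rule with conditional independence, the unnormalized weight for each hypothesis is prior × ∏ likelihoods:
  Glyptodon: 0.36 × 0.54 × 0.18 × 0.67 × 0.86 = 0.020162
  Orthoderma: 0.33 × 0.66 × 0.79 × 0.53 × 0.08 = 0.0072954
  Cynomys: 0.31 × 0.63 × 0.84 × 0.28 × 0.77 = 0.03537
The unnormalized weights sum to 0.062827.
P(Glyptodon | evidence) ≈ 0.020162 / 0.062827 ≈ 0.321
P(Orthoderma | evidence) ≈ 0.0072954 / 0.062827 ≈ 0.116
P(Cynomys | evidence) ≈ 0.03537 / 0.062827 ≈ 0.563
The largest is 0.563, so Cynomys is most probable.

Cynomys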